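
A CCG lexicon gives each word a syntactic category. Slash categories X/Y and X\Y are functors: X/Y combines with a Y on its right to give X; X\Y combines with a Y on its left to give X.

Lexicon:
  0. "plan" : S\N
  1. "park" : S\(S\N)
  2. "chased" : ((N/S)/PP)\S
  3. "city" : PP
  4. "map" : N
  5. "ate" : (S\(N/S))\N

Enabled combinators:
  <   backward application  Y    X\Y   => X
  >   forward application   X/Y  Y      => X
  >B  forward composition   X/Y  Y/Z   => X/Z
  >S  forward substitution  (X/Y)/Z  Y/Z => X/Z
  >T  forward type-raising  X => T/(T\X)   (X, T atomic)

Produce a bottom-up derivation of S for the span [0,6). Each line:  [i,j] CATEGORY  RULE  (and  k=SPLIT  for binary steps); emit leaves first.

[0,6] S   <
  [0,4] N/S   >
    [0,3] (N/S)/PP   <
      [0,2] S   <
        [0,1] "plan" : S\N
        [1,2] "park" : S\(S\N)
      [2,3] "chased" : ((N/S)/PP)\S
    [3,4] "city" : PP
  [4,6] S\(N/S)   <
    [4,5] "map" : N
    [5,6] "ate" : (S\(N/S))\N

[0,1] S\N  lex  "plan"
[1,2] S\(S\N)  lex  "park"
[0,2] S  <  k=1
[2,3] ((N/S)/PP)\S  lex  "chased"
[0,3] (N/S)/PP  <  k=2
[3,4] PP  lex  "city"
[0,4] N/S  >  k=3
[4,5] N  lex  "map"
[5,6] (S\(N/S))\N  lex  "ate"
[4,6] S\(N/S)  <  k=5
[0,6] S  <  k=4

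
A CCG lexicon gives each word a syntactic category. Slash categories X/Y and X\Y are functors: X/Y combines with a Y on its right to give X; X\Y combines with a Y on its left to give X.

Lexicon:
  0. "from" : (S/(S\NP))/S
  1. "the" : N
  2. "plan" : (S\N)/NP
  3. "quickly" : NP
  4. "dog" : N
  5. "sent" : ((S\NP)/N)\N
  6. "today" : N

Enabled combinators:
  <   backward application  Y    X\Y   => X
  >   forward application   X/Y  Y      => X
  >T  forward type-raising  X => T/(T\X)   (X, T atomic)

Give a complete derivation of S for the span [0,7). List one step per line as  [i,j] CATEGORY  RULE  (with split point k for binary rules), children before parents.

[0,1] (S/(S\NP))/S  lex  "from"
[1,2] N  lex  "the"
[2,3] (S\N)/NP  lex  "plan"
[3,4] NP  lex  "quickly"
[2,4] S\N  >  k=3
[1,4] S  <  k=2
[0,4] S/(S\NP)  >  k=1
[4,5] N  lex  "dog"
[5,6] ((S\NP)/N)\N  lex  "sent"
[4,6] (S\NP)/N  <  k=5
[6,7] N  lex  "today"
[4,7] S\NP  >  k=6
[0,7] S  >  k=4

[0,7] S   >
  [0,4] S/(S\NP)   >
    [0,1] "from" : (S/(S\NP))/S
    [1,4] S   <
      [1,2] "the" : N
      [2,4] S\N   >
        [2,3] "plan" : (S\N)/NP
        [3,4] "quickly" : NP
  [4,7] S\NP   >
    [4,6] (S\NP)/N   <
      [4,5] "dog" : N
      [5,6] "sent" : ((S\NP)/N)\N
    [6,7] "today" : N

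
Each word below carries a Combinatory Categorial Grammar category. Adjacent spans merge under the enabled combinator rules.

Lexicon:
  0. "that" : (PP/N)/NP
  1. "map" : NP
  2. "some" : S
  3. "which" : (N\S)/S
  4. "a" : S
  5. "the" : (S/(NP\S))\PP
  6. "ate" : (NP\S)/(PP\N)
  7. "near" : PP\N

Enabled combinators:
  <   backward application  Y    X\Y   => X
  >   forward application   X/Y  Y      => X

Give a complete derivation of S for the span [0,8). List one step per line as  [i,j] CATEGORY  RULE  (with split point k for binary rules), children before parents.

[0,8] S   >
  [0,6] S/(NP\S)   <
    [0,5] PP   >
      [0,2] PP/N   >
        [0,1] "that" : (PP/N)/NP
        [1,2] "map" : NP
      [2,5] N   <
        [2,3] "some" : S
        [3,5] N\S   >
          [3,4] "which" : (N\S)/S
          [4,5] "a" : S
    [5,6] "the" : (S/(NP\S))\PP
  [6,8] NP\S   >
    [6,7] "ate" : (NP\S)/(PP\N)
    [7,8] "near" : PP\N

[0,1] (PP/N)/NP  lex  "that"
[1,2] NP  lex  "map"
[0,2] PP/N  >  k=1
[2,3] S  lex  "some"
[3,4] (N\S)/S  lex  "which"
[4,5] S  lex  "a"
[3,5] N\S  >  k=4
[2,5] N  <  k=3
[0,5] PP  >  k=2
[5,6] (S/(NP\S))\PP  lex  "the"
[0,6] S/(NP\S)  <  k=5
[6,7] (NP\S)/(PP\N)  lex  "ate"
[7,8] PP\N  lex  "near"
[6,8] NP\S  >  k=7
[0,8] S  >  k=6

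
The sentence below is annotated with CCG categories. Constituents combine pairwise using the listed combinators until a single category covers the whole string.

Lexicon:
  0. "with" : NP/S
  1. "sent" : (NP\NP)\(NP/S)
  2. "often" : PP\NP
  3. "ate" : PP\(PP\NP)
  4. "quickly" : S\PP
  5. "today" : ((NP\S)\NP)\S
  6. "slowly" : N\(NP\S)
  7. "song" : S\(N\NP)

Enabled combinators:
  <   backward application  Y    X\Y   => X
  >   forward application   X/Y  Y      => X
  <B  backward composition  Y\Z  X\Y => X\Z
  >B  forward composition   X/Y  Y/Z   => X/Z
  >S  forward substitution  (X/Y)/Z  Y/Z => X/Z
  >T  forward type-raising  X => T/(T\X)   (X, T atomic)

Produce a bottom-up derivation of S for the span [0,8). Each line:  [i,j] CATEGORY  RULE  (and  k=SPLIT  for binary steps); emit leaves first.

[0,1] NP/S  lex  "with"
[1,2] (NP\NP)\(NP/S)  lex  "sent"
[0,2] NP\NP  <  k=1
[2,3] PP\NP  lex  "often"
[3,4] PP\(PP\NP)  lex  "ate"
[2,4] PP  <  k=3
[4,5] S\PP  lex  "quickly"
[2,5] S  <  k=4
[5,6] ((NP\S)\NP)\S  lex  "today"
[2,6] (NP\S)\NP  <  k=5
[6,7] N\(NP\S)  lex  "slowly"
[2,7] N\NP  <B  k=6
[0,7] N\NP  <B  k=2
[7,8] S\(N\NP)  lex  "song"
[0,8] S  <  k=7

[0,8] S   <
  [0,7] N\NP   <B
    [0,2] NP\NP   <
      [0,1] "with" : NP/S
      [1,2] "sent" : (NP\NP)\(NP/S)
    [2,7] N\NP   <B
      [2,6] (NP\S)\NP   <
        [2,5] S   <
          [2,4] PP   <
            [2,3] "often" : PP\NP
            [3,4] "ate" : PP\(PP\NP)
          [4,5] "quickly" : S\PP
        [5,6] "today" : ((NP\S)\NP)\S
      [6,7] "slowly" : N\(NP\S)
  [7,8] "song" : S\(N\NP)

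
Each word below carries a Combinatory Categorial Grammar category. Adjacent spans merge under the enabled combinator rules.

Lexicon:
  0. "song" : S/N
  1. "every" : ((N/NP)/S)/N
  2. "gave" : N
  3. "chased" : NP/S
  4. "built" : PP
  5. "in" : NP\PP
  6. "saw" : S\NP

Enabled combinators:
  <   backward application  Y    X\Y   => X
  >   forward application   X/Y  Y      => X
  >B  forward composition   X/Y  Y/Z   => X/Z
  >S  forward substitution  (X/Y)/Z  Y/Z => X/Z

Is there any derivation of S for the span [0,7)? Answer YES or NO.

[0,7] S   >
  [0,1] "song" : S/N
  [1,7] N   >
    [1,4] N/S   >S
      [1,3] (N/NP)/S   >
        [1,2] "every" : ((N/NP)/S)/N
        [2,3] "gave" : N
      [3,4] "chased" : NP/S
    [4,7] S   <
      [4,6] NP   <
        [4,5] "built" : PP
        [5,6] "in" : NP\PP
      [6,7] "saw" : S\NP

YES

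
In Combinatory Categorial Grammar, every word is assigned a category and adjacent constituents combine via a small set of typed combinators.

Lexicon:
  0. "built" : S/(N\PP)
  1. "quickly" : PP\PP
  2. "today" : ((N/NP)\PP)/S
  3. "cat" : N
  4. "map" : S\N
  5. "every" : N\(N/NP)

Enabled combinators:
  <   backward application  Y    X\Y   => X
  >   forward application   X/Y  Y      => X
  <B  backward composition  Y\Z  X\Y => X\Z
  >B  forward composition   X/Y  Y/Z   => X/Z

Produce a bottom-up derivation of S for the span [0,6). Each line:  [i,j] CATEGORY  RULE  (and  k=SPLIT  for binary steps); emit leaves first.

[0,1] S/(N\PP)  lex  "built"
[1,2] PP\PP  lex  "quickly"
[2,3] ((N/NP)\PP)/S  lex  "today"
[3,4] N  lex  "cat"
[4,5] S\N  lex  "map"
[3,5] S  <  k=4
[2,5] (N/NP)\PP  >  k=3
[5,6] N\(N/NP)  lex  "every"
[2,6] N\PP  <B  k=5
[1,6] N\PP  <B  k=2
[0,6] S  >  k=1

[0,6] S   >
  [0,1] "built" : S/(N\PP)
  [1,6] N\PP   <B
    [1,2] "quickly" : PP\PP
    [2,6] N\PP   <B
      [2,5] (N/NP)\PP   >
        [2,3] "today" : ((N/NP)\PP)/S
        [3,5] S   <
          [3,4] "cat" : N
          [4,5] "map" : S\N
      [5,6] "every" : N\(N/NP)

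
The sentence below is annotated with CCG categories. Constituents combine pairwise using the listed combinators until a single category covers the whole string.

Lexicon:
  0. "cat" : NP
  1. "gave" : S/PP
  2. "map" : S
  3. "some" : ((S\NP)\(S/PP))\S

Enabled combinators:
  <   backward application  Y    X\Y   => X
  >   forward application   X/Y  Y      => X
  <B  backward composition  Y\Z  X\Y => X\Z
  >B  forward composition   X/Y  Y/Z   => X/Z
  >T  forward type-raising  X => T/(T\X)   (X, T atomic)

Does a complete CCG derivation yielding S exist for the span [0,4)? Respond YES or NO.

[0,4] S   <
  [0,1] "cat" : NP
  [1,4] S\NP   <
    [1,2] "gave" : S/PP
    [2,4] (S\NP)\(S/PP)   <
      [2,3] "map" : S
      [3,4] "some" : ((S\NP)\(S/PP))\S

YES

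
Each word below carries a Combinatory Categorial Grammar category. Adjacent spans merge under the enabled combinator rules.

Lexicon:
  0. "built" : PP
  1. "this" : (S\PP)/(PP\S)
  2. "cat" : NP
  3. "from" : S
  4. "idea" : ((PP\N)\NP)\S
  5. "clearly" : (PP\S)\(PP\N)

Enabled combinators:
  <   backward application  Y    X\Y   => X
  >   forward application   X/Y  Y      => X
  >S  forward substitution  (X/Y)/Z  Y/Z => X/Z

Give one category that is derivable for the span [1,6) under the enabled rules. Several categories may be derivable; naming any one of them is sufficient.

S\PP

[0,6] S   <
  [0,1] "built" : PP
  [1,6] S\PP   >
    [1,2] "this" : (S\PP)/(PP\S)
    [2,6] PP\S   <
      [2,5] PP\N   <
        [2,3] "cat" : NP
        [3,5] (PP\N)\NP   <
          [3,4] "from" : S
          [4,5] "idea" : ((PP\N)\NP)\S
      [5,6] "clearly" : (PP\S)\(PP\N)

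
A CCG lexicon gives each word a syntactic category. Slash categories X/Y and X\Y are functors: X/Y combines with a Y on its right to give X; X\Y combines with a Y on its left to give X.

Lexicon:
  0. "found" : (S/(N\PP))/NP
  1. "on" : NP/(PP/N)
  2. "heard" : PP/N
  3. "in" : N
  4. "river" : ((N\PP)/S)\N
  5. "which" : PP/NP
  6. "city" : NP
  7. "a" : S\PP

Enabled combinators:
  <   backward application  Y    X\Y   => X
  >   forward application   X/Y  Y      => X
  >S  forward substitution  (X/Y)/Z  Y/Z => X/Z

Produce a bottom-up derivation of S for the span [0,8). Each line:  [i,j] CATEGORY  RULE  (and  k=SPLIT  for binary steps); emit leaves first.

[0,1] (S/(N\PP))/NP  lex  "found"
[1,2] NP/(PP/N)  lex  "on"
[2,3] PP/N  lex  "heard"
[1,3] NP  >  k=2
[0,3] S/(N\PP)  >  k=1
[3,4] N  lex  "in"
[4,5] ((N\PP)/S)\N  lex  "river"
[3,5] (N\PP)/S  <  k=4
[5,6] PP/NP  lex  "which"
[6,7] NP  lex  "city"
[5,7] PP  >  k=6
[7,8] S\PP  lex  "a"
[5,8] S  <  k=7
[3,8] N\PP  >  k=5
[0,8] S  >  k=3

[0,8] S   >
  [0,3] S/(N\PP)   >
    [0,1] "found" : (S/(N\PP))/NP
    [1,3] NP   >
      [1,2] "on" : NP/(PP/N)
      [2,3] "heard" : PP/N
  [3,8] N\PP   >
    [3,5] (N\PP)/S   <
      [3,4] "in" : N
      [4,5] "river" : ((N\PP)/S)\N
    [5,8] S   <
      [5,7] PP   >
        [5,6] "which" : PP/NP
        [6,7] "city" : NP
      [7,8] "a" : S\PP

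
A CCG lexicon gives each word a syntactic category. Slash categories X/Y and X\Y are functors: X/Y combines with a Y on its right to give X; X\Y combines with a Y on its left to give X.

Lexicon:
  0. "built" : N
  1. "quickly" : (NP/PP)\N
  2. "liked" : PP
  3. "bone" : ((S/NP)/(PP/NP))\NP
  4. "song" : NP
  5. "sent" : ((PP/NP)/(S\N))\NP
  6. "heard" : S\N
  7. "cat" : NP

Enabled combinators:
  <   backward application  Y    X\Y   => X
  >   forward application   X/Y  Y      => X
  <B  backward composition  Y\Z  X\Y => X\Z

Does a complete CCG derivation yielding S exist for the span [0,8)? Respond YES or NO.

[0,8] S   >
  [0,7] S/NP   >
    [0,4] (S/NP)/(PP/NP)   <
      [0,3] NP   >
        [0,2] NP/PP   <
          [0,1] "built" : N
          [1,2] "quickly" : (NP/PP)\N
        [2,3] "liked" : PP
      [3,4] "bone" : ((S/NP)/(PP/NP))\NP
    [4,7] PP/NP   >
      [4,6] (PP/NP)/(S\N)   <
        [4,5] "song" : NP
        [5,6] "sent" : ((PP/NP)/(S\N))\NP
      [6,7] "heard" : S\N
  [7,8] "cat" : NP

YES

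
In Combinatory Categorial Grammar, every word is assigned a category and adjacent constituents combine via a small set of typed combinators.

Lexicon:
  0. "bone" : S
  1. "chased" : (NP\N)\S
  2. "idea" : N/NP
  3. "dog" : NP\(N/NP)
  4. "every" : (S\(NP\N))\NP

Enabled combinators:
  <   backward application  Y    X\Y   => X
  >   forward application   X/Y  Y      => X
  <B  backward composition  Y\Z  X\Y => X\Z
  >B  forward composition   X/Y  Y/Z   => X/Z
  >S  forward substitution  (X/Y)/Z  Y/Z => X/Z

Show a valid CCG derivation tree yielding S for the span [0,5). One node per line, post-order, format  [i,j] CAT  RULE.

[0,5] S   <
  [0,2] NP\N   <
    [0,1] "bone" : S
    [1,2] "chased" : (NP\N)\S
  [2,5] S\(NP\N)   <
    [2,4] NP   <
      [2,3] "idea" : N/NP
      [3,4] "dog" : NP\(N/NP)
    [4,5] "every" : (S\(NP\N))\NP

[0,1] S  lex  "bone"
[1,2] (NP\N)\S  lex  "chased"
[0,2] NP\N  <  k=1
[2,3] N/NP  lex  "idea"
[3,4] NP\(N/NP)  lex  "dog"
[2,4] NP  <  k=3
[4,5] (S\(NP\N))\NP  lex  "every"
[2,5] S\(NP\N)  <  k=4
[0,5] S  <  k=2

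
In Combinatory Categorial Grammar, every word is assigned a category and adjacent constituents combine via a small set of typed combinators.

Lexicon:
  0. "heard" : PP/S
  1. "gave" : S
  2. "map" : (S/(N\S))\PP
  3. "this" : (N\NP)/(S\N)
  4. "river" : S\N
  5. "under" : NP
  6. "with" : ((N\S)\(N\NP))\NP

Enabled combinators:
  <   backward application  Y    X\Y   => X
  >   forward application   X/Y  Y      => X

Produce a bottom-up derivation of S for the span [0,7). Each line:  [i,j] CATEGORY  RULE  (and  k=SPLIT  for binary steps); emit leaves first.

[0,1] PP/S  lex  "heard"
[1,2] S  lex  "gave"
[0,2] PP  >  k=1
[2,3] (S/(N\S))\PP  lex  "map"
[0,3] S/(N\S)  <  k=2
[3,4] (N\NP)/(S\N)  lex  "this"
[4,5] S\N  lex  "river"
[3,5] N\NP  >  k=4
[5,6] NP  lex  "under"
[6,7] ((N\S)\(N\NP))\NP  lex  "with"
[5,7] (N\S)\(N\NP)  <  k=6
[3,7] N\S  <  k=5
[0,7] S  >  k=3

[0,7] S   >
  [0,3] S/(N\S)   <
    [0,2] PP   >
      [0,1] "heard" : PP/S
      [1,2] "gave" : S
    [2,3] "map" : (S/(N\S))\PP
  [3,7] N\S   <
    [3,5] N\NP   >
      [3,4] "this" : (N\NP)/(S\N)
      [4,5] "river" : S\N
    [5,7] (N\S)\(N\NP)   <
      [5,6] "under" : NP
      [6,7] "with" : ((N\S)\(N\NP))\NP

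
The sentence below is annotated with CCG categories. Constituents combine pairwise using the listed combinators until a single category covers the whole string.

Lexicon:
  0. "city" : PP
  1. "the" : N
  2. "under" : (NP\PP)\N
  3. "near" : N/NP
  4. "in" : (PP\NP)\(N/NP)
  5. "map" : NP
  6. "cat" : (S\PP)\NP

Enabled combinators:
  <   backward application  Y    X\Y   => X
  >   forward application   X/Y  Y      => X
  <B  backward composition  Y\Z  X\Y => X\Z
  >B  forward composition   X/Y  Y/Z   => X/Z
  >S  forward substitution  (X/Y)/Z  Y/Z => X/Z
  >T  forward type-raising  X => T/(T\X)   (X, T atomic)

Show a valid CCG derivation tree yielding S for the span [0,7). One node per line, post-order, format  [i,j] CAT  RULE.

[0,7] S   <
  [0,1] "city" : PP
  [1,7] S\PP   <B
    [1,5] PP\PP   <B
      [1,3] NP\PP   <
        [1,2] "the" : N
        [2,3] "under" : (NP\PP)\N
      [3,5] PP\NP   <
        [3,4] "near" : N/NP
        [4,5] "in" : (PP\NP)\(N/NP)
    [5,7] S\PP   <
      [5,6] "map" : NP
      [6,7] "cat" : (S\PP)\NP

[0,1] PP  lex  "city"
[1,2] N  lex  "the"
[2,3] (NP\PP)\N  lex  "under"
[1,3] NP\PP  <  k=2
[3,4] N/NP  lex  "near"
[4,5] (PP\NP)\(N/NP)  lex  "in"
[3,5] PP\NP  <  k=4
[1,5] PP\PP  <B  k=3
[5,6] NP  lex  "map"
[6,7] (S\PP)\NP  lex  "cat"
[5,7] S\PP  <  k=6
[1,7] S\PP  <B  k=5
[0,7] S  <  k=1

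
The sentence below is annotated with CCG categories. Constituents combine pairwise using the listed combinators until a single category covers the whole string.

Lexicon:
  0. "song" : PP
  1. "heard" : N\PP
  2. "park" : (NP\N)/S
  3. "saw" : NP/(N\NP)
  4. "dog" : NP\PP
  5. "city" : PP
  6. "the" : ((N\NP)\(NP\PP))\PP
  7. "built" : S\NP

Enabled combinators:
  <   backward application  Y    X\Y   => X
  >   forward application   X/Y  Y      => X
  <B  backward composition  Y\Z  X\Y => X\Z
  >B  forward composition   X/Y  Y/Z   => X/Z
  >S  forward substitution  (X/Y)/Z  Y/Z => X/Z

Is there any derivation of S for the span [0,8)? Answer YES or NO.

NO

PP N\PP (NP\N)/S NP/(N\NP) NP\PP PP ((N\NP)\(NP\PP))\PP S\NP
CKY chart[0,8] = {NP}; S ∉ chart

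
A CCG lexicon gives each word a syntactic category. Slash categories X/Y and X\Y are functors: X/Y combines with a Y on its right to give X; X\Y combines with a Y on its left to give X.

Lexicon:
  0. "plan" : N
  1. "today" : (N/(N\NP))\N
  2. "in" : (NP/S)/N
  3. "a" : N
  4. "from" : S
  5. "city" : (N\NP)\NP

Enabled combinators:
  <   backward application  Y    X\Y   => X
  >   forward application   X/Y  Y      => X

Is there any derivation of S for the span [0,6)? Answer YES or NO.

N (N/(N\NP))\N (NP/S)/N N S (N\NP)\NP
CKY chart[0,6] = {N}; S ∉ chart

NO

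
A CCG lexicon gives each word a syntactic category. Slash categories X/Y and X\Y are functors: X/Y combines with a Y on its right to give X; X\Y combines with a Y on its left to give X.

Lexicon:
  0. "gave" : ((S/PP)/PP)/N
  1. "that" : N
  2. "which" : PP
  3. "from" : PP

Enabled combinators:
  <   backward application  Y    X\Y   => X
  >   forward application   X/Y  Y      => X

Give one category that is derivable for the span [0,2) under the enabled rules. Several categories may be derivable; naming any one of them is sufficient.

[0,4] S   >
  [0,3] S/PP   >
    [0,2] (S/PP)/PP   >
      [0,1] "gave" : ((S/PP)/PP)/N
      [1,2] "that" : N
    [2,3] "which" : PP
  [3,4] "from" : PP

(S/PP)/PP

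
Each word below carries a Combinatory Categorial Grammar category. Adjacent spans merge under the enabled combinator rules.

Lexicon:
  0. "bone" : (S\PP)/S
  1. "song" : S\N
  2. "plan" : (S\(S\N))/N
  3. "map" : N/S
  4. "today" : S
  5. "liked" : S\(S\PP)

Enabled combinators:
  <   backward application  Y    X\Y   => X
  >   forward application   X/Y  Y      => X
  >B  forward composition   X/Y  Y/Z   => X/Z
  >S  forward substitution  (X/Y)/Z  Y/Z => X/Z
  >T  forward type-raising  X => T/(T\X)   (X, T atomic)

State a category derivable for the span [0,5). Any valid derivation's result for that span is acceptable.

[0,6] S   <
  [0,5] S\PP   >
    [0,1] "bone" : (S\PP)/S
    [1,5] S   <
      [1,2] "song" : S\N
      [2,5] S\(S\N)   >
        [2,3] "plan" : (S\(S\N))/N
        [3,5] N   >
          [3,4] "map" : N/S
          [4,5] "today" : S
  [5,6] "liked" : S\(S\PP)

S\PP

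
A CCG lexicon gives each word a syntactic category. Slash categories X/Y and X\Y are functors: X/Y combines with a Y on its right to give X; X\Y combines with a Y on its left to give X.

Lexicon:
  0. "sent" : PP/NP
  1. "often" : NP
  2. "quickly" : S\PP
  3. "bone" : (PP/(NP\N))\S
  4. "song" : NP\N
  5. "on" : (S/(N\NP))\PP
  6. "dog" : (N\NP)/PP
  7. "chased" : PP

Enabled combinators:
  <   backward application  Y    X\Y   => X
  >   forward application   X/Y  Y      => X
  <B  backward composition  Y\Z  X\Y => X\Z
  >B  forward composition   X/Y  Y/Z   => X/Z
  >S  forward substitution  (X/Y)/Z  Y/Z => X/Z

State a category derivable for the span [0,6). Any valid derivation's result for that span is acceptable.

S/(N\NP)

[0,8] S   >
  [0,6] S/(N\NP)   <
    [0,5] PP   >
      [0,4] PP/(NP\N)   <
        [0,3] S   <
          [0,2] PP   >
            [0,1] "sent" : PP/NP
            [1,2] "often" : NP
          [2,3] "quickly" : S\PP
        [3,4] "bone" : (PP/(NP\N))\S
      [4,5] "song" : NP\N
    [5,6] "on" : (S/(N\NP))\PP
  [6,8] N\NP   >
    [6,7] "dog" : (N\NP)/PP
    [7,8] "chased" : PP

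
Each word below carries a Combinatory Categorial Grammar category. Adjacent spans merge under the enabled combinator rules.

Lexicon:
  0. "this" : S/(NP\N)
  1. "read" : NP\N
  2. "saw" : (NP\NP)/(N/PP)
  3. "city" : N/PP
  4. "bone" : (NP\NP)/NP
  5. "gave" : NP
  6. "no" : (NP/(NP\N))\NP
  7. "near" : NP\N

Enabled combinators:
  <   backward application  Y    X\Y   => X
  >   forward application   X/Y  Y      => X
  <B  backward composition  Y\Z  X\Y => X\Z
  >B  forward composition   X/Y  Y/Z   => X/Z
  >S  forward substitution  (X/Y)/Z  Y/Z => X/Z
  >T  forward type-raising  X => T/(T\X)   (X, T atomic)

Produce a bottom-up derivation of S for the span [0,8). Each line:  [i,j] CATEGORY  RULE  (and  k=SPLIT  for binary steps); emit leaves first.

[0,8] S   >
  [0,1] "this" : S/(NP\N)
  [1,8] NP\N   <B
    [1,2] "read" : NP\N
    [2,8] NP\NP   <B
      [2,4] NP\NP   >
        [2,3] "saw" : (NP\NP)/(N/PP)
        [3,4] "city" : N/PP
      [4,8] NP\NP   >
        [4,5] "bone" : (NP\NP)/NP
        [5,8] NP   >
          [5,7] NP/(NP\N)   <
            [5,6] "gave" : NP
            [6,7] "no" : (NP/(NP\N))\NP
          [7,8] "near" : NP\N

[0,1] S/(NP\N)  lex  "this"
[1,2] NP\N  lex  "read"
[2,3] (NP\NP)/(N/PP)  lex  "saw"
[3,4] N/PP  lex  "city"
[2,4] NP\NP  >  k=3
[4,5] (NP\NP)/NP  lex  "bone"
[5,6] NP  lex  "gave"
[6,7] (NP/(NP\N))\NP  lex  "no"
[5,7] NP/(NP\N)  <  k=6
[7,8] NP\N  lex  "near"
[5,8] NP  >  k=7
[4,8] NP\NP  >  k=5
[2,8] NP\NP  <B  k=4
[1,8] NP\N  <B  k=2
[0,8] S  >  k=1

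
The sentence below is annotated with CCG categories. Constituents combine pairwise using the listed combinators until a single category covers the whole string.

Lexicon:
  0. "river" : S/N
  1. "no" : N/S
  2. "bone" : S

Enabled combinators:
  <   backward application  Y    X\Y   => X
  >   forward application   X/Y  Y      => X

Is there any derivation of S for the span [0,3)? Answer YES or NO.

YES

[0,3] S   >
  [0,1] "river" : S/N
  [1,3] N   >
    [1,2] "no" : N/S
    [2,3] "bone" : S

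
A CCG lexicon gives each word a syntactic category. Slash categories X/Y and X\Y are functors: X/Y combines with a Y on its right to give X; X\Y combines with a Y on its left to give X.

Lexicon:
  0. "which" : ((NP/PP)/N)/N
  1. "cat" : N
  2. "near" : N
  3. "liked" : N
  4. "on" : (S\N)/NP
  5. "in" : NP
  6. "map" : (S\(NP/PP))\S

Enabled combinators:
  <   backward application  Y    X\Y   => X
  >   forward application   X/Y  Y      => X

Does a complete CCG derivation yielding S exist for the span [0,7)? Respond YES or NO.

YES

[0,7] S   <
  [0,3] NP/PP   >
    [0,2] (NP/PP)/N   >
      [0,1] "which" : ((NP/PP)/N)/N
      [1,2] "cat" : N
    [2,3] "near" : N
  [3,7] S\(NP/PP)   <
    [3,6] S   <
      [3,4] "liked" : N
      [4,6] S\N   >
        [4,5] "on" : (S\N)/NP
        [5,6] "in" : NP
    [6,7] "map" : (S\(NP/PP))\S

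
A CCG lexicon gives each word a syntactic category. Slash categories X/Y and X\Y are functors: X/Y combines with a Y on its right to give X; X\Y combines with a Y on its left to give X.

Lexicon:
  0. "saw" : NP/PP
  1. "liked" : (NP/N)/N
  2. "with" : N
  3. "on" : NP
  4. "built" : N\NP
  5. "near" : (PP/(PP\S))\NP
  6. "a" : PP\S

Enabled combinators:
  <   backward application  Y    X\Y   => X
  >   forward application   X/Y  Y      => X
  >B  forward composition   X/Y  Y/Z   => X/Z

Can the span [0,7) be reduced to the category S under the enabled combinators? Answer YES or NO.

NP/PP (NP/N)/N N NP N\NP (PP/(PP\S))\NP PP\S
CKY chart[0,7] = {NP}; S ∉ chart

NO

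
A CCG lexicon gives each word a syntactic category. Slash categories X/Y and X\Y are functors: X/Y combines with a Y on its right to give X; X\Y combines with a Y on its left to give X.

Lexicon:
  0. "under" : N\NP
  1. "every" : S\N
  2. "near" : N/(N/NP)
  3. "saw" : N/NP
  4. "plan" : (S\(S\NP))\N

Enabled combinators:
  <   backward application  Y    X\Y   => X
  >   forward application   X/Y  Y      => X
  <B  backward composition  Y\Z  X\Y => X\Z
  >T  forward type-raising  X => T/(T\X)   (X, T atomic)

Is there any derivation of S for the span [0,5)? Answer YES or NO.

YES

[0,5] S   <
  [0,2] S\NP   <B
    [0,1] "under" : N\NP
    [1,2] "every" : S\N
  [2,5] S\(S\NP)   <
    [2,4] N   >
      [2,3] "near" : N/(N/NP)
      [3,4] "saw" : N/NP
    [4,5] "plan" : (S\(S\NP))\N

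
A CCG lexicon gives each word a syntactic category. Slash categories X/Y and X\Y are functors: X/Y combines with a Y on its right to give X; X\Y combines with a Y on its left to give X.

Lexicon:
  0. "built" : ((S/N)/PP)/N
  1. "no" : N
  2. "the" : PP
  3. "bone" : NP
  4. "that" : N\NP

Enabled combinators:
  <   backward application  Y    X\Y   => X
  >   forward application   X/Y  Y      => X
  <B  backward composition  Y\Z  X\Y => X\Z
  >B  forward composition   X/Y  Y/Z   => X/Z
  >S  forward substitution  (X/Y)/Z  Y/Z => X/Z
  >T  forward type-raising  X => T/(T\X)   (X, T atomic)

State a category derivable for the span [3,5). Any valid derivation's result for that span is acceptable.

N

[0,5] S   >
  [0,3] S/N   >
    [0,2] (S/N)/PP   >
      [0,1] "built" : ((S/N)/PP)/N
      [1,2] "no" : N
    [2,3] "the" : PP
  [3,5] N   <
    [3,4] "bone" : NP
    [4,5] "that" : N\NP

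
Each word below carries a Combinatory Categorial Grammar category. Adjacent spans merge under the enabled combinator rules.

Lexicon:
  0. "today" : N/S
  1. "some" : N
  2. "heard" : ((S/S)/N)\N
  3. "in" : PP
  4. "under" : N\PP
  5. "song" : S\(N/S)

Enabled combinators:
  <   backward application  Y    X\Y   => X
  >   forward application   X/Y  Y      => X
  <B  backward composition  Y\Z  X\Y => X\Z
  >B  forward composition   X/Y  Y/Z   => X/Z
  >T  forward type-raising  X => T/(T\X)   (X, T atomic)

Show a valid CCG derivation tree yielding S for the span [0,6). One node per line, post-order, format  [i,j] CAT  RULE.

[0,6] S   <
  [0,5] N/S   >B
    [0,1] "today" : N/S
    [1,5] S/S   >
      [1,3] (S/S)/N   <
        [1,2] "some" : N
        [2,3] "heard" : ((S/S)/N)\N
      [3,5] N   <
        [3,4] "in" : PP
        [4,5] "under" : N\PP
  [5,6] "song" : S\(N/S)

[0,1] N/S  lex  "today"
[1,2] N  lex  "some"
[2,3] ((S/S)/N)\N  lex  "heard"
[1,3] (S/S)/N  <  k=2
[3,4] PP  lex  "in"
[4,5] N\PP  lex  "under"
[3,5] N  <  k=4
[1,5] S/S  >  k=3
[0,5] N/S  >B  k=1
[5,6] S\(N/S)  lex  "song"
[0,6] S  <  k=5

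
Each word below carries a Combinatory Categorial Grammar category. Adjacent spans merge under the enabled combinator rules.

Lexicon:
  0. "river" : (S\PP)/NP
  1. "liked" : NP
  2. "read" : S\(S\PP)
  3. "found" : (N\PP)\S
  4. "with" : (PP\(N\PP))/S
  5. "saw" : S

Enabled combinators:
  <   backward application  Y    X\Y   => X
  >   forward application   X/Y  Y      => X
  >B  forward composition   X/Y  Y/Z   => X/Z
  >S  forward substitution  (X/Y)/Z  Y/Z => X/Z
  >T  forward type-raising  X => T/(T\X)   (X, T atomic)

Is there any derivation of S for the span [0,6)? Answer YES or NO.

NO

(S\PP)/NP NP S\(S\PP) (N\PP)\S (PP\(N\PP))/S S
CKY chart[0,6] = {N/(N\PP), NP/(NP\PP), PP, PP/(PP\PP), S/(S\PP)}; S ∉ chart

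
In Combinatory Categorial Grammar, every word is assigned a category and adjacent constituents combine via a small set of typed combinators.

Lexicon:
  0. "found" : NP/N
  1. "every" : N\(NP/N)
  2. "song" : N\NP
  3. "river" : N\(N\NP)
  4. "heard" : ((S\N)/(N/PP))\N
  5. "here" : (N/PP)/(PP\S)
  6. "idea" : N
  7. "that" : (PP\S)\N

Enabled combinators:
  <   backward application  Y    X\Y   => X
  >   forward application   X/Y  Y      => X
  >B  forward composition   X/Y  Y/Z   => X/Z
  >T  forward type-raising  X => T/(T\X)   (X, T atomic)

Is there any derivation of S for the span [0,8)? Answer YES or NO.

[0,8] S   <
  [0,2] N   <
    [0,1] "found" : NP/N
    [1,2] "every" : N\(NP/N)
  [2,8] S\N   >
    [2,5] (S\N)/(N/PP)   <
      [2,4] N   <
        [2,3] "song" : N\NP
        [3,4] "river" : N\(N\NP)
      [4,5] "heard" : ((S\N)/(N/PP))\N
    [5,8] N/PP   >
      [5,6] "here" : (N/PP)/(PP\S)
      [6,8] PP\S   <
        [6,7] "idea" : N
        [7,8] "that" : (PP\S)\N

YES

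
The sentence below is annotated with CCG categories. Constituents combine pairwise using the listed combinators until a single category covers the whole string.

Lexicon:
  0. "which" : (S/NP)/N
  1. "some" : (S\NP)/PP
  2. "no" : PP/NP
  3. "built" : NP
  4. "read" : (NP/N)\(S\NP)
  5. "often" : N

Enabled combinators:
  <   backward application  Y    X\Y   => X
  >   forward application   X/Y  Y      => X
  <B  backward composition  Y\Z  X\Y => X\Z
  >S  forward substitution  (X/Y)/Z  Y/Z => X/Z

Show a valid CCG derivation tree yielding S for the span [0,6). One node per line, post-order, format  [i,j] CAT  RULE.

[0,1] (S/NP)/N  lex  "which"
[1,2] (S\NP)/PP  lex  "some"
[2,3] PP/NP  lex  "no"
[3,4] NP  lex  "built"
[2,4] PP  >  k=3
[1,4] S\NP  >  k=2
[4,5] (NP/N)\(S\NP)  lex  "read"
[1,5] NP/N  <  k=4
[0,5] S/N  >S  k=1
[5,6] N  lex  "often"
[0,6] S  >  k=5

[0,6] S   >
  [0,5] S/N   >S
    [0,1] "which" : (S/NP)/N
    [1,5] NP/N   <
      [1,4] S\NP   >
        [1,2] "some" : (S\NP)/PP
        [2,4] PP   >
          [2,3] "no" : PP/NP
          [3,4] "built" : NP
      [4,5] "read" : (NP/N)\(S\NP)
  [5,6] "often" : N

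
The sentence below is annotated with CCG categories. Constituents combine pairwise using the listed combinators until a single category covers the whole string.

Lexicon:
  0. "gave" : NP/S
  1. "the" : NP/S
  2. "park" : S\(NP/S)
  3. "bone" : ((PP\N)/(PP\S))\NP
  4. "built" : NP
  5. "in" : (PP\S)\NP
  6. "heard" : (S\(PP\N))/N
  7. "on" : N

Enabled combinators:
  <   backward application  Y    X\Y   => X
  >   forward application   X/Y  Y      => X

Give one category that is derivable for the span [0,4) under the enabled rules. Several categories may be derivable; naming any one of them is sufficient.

[0,8] S   <
  [0,6] PP\N   >
    [0,4] (PP\N)/(PP\S)   <
      [0,3] NP   >
        [0,1] "gave" : NP/S
        [1,3] S   <
          [1,2] "the" : NP/S
          [2,3] "park" : S\(NP/S)
      [3,4] "bone" : ((PP\N)/(PP\S))\NP
    [4,6] PP\S   <
      [4,5] "built" : NP
      [5,6] "in" : (PP\S)\NP
  [6,8] S\(PP\N)   >
    [6,7] "heard" : (S\(PP\N))/N
    [7,8] "on" : N

(PP\N)/(PP\S)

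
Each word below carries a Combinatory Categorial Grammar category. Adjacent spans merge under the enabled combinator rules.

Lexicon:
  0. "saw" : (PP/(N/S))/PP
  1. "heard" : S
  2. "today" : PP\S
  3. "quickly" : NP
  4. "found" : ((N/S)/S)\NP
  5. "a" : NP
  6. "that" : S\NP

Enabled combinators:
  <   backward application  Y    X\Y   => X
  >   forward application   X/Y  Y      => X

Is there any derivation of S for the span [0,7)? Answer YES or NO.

(PP/(N/S))/PP S PP\S NP ((N/S)/S)\NP NP S\NP
CKY chart[0,7] = {PP}; S ∉ chart

NO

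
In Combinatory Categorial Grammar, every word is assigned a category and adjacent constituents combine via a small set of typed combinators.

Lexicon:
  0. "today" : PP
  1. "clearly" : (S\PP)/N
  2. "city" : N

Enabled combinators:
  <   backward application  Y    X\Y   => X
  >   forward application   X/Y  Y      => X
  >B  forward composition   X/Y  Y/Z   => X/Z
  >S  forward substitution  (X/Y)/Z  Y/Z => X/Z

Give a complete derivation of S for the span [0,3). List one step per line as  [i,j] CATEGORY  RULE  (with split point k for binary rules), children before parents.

[0,3] S   <
  [0,1] "today" : PP
  [1,3] S\PP   >
    [1,2] "clearly" : (S\PP)/N
    [2,3] "city" : N

[0,1] PP  lex  "today"
[1,2] (S\PP)/N  lex  "clearly"
[2,3] N  lex  "city"
[1,3] S\PP  >  k=2
[0,3] S  <  k=1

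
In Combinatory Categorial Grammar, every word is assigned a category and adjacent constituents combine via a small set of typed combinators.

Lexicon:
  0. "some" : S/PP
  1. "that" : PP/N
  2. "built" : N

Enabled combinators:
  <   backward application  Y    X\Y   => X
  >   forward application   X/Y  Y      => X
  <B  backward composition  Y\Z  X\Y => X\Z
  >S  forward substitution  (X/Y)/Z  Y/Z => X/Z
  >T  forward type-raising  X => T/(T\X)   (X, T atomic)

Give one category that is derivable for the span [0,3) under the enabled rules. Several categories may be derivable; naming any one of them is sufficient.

[0,3] S   >
  [0,1] "some" : S/PP
  [1,3] PP   >
    [1,2] "that" : PP/N
    [2,3] "built" : N

S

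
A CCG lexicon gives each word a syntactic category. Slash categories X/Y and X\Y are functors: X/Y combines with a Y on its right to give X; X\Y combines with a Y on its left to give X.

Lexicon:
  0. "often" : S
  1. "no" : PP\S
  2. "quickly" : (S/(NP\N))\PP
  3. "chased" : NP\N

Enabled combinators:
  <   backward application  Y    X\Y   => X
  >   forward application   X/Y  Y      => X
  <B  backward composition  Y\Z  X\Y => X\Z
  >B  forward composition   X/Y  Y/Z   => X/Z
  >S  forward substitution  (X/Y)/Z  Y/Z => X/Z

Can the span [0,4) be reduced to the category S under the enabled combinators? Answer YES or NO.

YES

[0,4] S   >
  [0,3] S/(NP\N)   <
    [0,2] PP   <
      [0,1] "often" : S
      [1,2] "no" : PP\S
    [2,3] "quickly" : (S/(NP\N))\PP
  [3,4] "chased" : NP\N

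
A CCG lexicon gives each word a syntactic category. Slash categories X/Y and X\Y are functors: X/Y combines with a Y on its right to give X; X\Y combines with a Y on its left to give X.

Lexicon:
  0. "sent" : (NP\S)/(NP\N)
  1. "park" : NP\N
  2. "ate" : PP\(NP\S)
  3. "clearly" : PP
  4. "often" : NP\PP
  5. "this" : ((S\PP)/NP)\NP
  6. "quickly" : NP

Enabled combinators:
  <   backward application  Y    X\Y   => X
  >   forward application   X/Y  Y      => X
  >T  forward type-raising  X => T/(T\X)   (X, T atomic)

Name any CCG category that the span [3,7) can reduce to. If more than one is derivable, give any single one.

[0,7] S   <
  [0,3] PP   <
    [0,2] NP\S   >
      [0,1] "sent" : (NP\S)/(NP\N)
      [1,2] "park" : NP\N
    [2,3] "ate" : PP\(NP\S)
  [3,7] S\PP   >
    [3,6] (S\PP)/NP   <
      [3,5] NP   >
        [3,4] NP/(NP\PP)   >T
          [3,4] "clearly" : PP
        [4,5] "often" : NP\PP
      [5,6] "this" : ((S\PP)/NP)\NP
    [6,7] "quickly" : NP

S\PP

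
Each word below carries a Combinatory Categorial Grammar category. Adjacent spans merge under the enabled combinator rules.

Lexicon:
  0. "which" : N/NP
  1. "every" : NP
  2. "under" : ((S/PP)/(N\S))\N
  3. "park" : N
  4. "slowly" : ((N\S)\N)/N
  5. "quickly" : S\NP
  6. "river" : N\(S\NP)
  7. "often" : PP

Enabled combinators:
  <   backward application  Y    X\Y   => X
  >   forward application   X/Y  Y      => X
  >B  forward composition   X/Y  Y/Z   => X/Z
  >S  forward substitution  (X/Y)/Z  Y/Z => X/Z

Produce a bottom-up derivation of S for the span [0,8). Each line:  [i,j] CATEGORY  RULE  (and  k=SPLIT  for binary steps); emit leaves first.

[0,8] S   >
  [0,7] S/PP   >
    [0,3] (S/PP)/(N\S)   <
      [0,2] N   >
        [0,1] "which" : N/NP
        [1,2] "every" : NP
      [2,3] "under" : ((S/PP)/(N\S))\N
    [3,7] N\S   <
      [3,4] "park" : N
      [4,7] (N\S)\N   >
        [4,5] "slowly" : ((N\S)\N)/N
        [5,7] N   <
          [5,6] "quickly" : S\NP
          [6,7] "river" : N\(S\NP)
  [7,8] "often" : PP

[0,1] N/NP  lex  "which"
[1,2] NP  lex  "every"
[0,2] N  >  k=1
[2,3] ((S/PP)/(N\S))\N  lex  "under"
[0,3] (S/PP)/(N\S)  <  k=2
[3,4] N  lex  "park"
[4,5] ((N\S)\N)/N  lex  "slowly"
[5,6] S\NP  lex  "quickly"
[6,7] N\(S\NP)  lex  "river"
[5,7] N  <  k=6
[4,7] (N\S)\N  >  k=5
[3,7] N\S  <  k=4
[0,7] S/PP  >  k=3
[7,8] PP  lex  "often"
[0,8] S  >  k=7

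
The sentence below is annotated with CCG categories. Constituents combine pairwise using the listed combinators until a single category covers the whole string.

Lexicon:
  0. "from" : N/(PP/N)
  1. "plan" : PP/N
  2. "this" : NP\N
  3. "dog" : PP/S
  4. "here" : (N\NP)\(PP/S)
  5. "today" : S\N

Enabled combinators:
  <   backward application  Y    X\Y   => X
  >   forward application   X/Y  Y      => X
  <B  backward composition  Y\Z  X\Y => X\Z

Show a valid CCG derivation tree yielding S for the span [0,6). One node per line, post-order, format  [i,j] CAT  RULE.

[0,1] N/(PP/N)  lex  "from"
[1,2] PP/N  lex  "plan"
[0,2] N  >  k=1
[2,3] NP\N  lex  "this"
[0,3] NP  <  k=2
[3,4] PP/S  lex  "dog"
[4,5] (N\NP)\(PP/S)  lex  "here"
[3,5] N\NP  <  k=4
[0,5] N  <  k=3
[5,6] S\N  lex  "today"
[0,6] S  <  k=5

[0,6] S   <
  [0,5] N   <
    [0,3] NP   <
      [0,2] N   >
        [0,1] "from" : N/(PP/N)
        [1,2] "plan" : PP/N
      [2,3] "this" : NP\N
    [3,5] N\NP   <
      [3,4] "dog" : PP/S
      [4,5] "here" : (N\NP)\(PP/S)
  [5,6] "today" : S\N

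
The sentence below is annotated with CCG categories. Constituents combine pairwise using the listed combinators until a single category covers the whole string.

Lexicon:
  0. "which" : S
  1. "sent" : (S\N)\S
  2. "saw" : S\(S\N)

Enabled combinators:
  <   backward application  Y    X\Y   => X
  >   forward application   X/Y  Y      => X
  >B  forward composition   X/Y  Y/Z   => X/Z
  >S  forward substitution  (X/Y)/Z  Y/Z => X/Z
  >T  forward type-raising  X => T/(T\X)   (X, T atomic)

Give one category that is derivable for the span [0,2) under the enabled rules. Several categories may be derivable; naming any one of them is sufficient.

S\N

[0,3] S   <
  [0,2] S\N   <
    [0,1] "which" : S
    [1,2] "sent" : (S\N)\S
  [2,3] "saw" : S\(S\N)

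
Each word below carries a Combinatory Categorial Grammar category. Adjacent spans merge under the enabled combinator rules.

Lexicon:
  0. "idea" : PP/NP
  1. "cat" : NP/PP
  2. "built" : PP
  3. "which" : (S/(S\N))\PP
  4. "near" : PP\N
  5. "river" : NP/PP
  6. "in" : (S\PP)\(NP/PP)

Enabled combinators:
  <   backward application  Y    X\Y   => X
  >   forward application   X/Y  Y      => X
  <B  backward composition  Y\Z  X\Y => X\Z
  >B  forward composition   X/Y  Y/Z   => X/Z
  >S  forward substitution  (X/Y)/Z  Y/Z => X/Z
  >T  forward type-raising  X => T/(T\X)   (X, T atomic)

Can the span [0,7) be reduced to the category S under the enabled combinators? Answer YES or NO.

[0,7] S   >
  [0,4] S/(S\N)   <
    [0,3] PP   >
      [0,1] "idea" : PP/NP
      [1,3] NP   >
        [1,2] "cat" : NP/PP
        [2,3] "built" : PP
    [3,4] "which" : (S/(S\N))\PP
  [4,7] S\N   <B
    [4,5] "near" : PP\N
    [5,7] S\PP   <
      [5,6] "river" : NP/PP
      [6,7] "in" : (S\PP)\(NP/PP)

YES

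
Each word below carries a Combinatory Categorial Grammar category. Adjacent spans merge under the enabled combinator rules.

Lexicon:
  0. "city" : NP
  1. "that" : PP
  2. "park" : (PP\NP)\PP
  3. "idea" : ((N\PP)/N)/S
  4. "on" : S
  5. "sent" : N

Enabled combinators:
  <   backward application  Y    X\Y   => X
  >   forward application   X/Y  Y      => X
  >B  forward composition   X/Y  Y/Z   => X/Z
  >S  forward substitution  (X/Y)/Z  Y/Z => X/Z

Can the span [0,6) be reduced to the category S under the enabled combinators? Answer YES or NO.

NP PP (PP\NP)\PP ((N\PP)/N)/S S N
CKY chart[0,6] = {N}; S ∉ chart

NO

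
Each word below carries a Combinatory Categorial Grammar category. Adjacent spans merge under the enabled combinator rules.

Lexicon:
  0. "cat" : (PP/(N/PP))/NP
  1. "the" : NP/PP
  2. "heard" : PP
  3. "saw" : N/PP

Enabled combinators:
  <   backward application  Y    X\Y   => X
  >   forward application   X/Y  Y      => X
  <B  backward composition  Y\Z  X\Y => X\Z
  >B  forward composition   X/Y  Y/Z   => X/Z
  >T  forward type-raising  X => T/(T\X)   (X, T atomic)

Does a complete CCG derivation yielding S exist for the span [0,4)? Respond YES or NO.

(PP/(N/PP))/NP NP/PP PP N/PP
CKY chart[0,4] = {N/(N\PP), NP/(NP\PP), PP, PP/(PP\PP), S/(S\PP)}; S ∉ chart

NO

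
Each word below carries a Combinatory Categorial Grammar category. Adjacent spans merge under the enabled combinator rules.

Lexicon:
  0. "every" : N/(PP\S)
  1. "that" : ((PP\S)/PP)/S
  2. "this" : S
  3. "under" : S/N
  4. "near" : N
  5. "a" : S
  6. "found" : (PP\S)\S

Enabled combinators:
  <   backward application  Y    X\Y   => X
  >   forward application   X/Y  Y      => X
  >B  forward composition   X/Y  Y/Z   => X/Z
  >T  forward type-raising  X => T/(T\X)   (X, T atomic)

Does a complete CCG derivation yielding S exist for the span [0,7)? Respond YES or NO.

N/(PP\S) ((PP\S)/PP)/S S S/N N S (PP\S)\S
CKY chart[0,7] = {N, N/(N\N), N/(PP\PP), NP/(NP\N), PP/(PP\N), S/(S\N)}; S ∉ chart

NO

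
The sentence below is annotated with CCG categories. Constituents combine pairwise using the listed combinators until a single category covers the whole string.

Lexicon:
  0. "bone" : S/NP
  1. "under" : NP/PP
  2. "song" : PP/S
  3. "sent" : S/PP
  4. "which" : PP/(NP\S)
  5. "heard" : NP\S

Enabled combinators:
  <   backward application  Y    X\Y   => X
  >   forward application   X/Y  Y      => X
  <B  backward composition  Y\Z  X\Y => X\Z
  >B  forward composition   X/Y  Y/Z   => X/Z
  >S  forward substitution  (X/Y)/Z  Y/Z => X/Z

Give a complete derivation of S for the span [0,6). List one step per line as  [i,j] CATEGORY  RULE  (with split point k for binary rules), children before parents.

[0,6] S   >
  [0,1] "bone" : S/NP
  [1,6] NP   >
    [1,2] "under" : NP/PP
    [2,6] PP   >
      [2,3] "song" : PP/S
      [3,6] S   >
        [3,4] "sent" : S/PP
        [4,6] PP   >
          [4,5] "which" : PP/(NP\S)
          [5,6] "heard" : NP\S

[0,1] S/NP  lex  "bone"
[1,2] NP/PP  lex  "under"
[2,3] PP/S  lex  "song"
[3,4] S/PP  lex  "sent"
[4,5] PP/(NP\S)  lex  "which"
[5,6] NP\S  lex  "heard"
[4,6] PP  >  k=5
[3,6] S  >  k=4
[2,6] PP  >  k=3
[1,6] NP  >  k=2
[0,6] S  >  k=1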